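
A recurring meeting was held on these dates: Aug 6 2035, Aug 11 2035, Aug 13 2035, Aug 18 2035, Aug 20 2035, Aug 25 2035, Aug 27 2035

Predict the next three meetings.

Sep 1 2035, Sep 3 2035, Sep 8 2035

Gaps: 5, 2, 5, 2, 5, 2 days — not constant, but cyclic with period 2.
The events fall on every Monday and Saturday.
Next Saturday: Sep 1 2035.
The following Monday is Sep 3 2035.
The following Saturday is Sep 8 2035.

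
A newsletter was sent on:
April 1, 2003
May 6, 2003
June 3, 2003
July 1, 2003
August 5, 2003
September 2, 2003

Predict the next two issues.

October 7, 2003; November 4, 2003

Gaps: 35, 28, 28, 35, 28 days — a mix of 28 and 35. Every date is a Tuesday.
Each is the 1st Tuesday of its month.
October 2003 — 1st Tuesday is October 7, 2003.
1st Tuesday of November 2003: November 4, 2003.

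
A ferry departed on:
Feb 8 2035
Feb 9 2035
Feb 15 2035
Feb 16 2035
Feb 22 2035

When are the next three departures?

Feb 23 2035, Mar 1 2035, Mar 2 2035

The gap pattern 1, 6, 1, 6 repeats every 2 events.
These are the Thursdays and Fridays of each week.
The following Friday is Feb 23 2035.
The following Thursday is Mar 1 2035.
The following Friday is Mar 2 2035.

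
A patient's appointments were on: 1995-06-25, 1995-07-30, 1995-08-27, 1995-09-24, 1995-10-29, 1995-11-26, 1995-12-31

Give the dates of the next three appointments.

All Sundays; the gaps (35, 28, 28, 35, 28, 35) vary with month length.
This is the last Sunday of each month.
January 1996 ends with Sunday 1996-01-28.
February 1996 ends with Sunday 1996-02-25.
March 1996 ends with Sunday 1996-03-31.

1996-01-28, 1996-02-25, 1996-03-31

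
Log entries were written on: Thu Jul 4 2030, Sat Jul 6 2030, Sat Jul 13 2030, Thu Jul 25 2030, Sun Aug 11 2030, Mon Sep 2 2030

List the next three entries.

Intervals are 2, 7, 12, 17, 22 days — an arithmetic progression with common difference 5.
Next gap: 27 days. Mon Sep 2 2030 + 27 days = Sun Sep 29 2030.
Next gap: 32 days. Sun Sep 29 2030 + 32 days = Thu Oct 31 2030.
Next gap: 37 days. Thu Oct 31 2030 + 37 days = Sat Dec 7 2030.

Sun Sep 29 2030, Thu Oct 31 2030, Sat Dec 7 2030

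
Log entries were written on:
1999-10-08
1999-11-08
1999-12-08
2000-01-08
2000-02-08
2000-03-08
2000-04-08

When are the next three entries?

Each date is the 8th; the gaps (31, 30, 31, 31, 29, 31) track the month lengths.
The rule is the 8th of each month.
May 2000: 2000-05-08.
June 2000: 2000-06-08.
Next: July 2000 → 2000-07-08.

2000-05-08, 2000-06-08, 2000-07-08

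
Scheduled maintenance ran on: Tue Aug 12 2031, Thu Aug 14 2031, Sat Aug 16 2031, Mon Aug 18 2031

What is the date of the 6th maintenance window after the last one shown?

The spacing is 2, 2, 2 days — always 2 days.
Mon Aug 18 2031 + 2 days = Wed Aug 20 2031.
Wed Aug 20 2031 + 2 days = Fri Aug 22 2031.
Fri Aug 22 2031 + 2 days = Sun Aug 24 2031.
Sun Aug 24 2031 + 2 days = Tue Aug 26 2031.
Tue Aug 26 2031 + 2 days = Thu Aug 28 2031.
Thu Aug 28 2031 + 2 days = Sat Aug 30 2031.

Sat Aug 30 2031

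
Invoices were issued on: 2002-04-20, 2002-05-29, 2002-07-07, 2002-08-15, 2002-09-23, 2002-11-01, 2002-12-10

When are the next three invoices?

Gaps between consecutive events: 39, 39, 39, 39, 39, 39 days — a constant 39-day interval.
2002-12-10 + 39 days = 2003-01-18.
2003-01-18 + 39 days = 2003-02-26.
2003-02-26 + 39 days = 2003-04-06.

2003-01-18, 2003-02-26, 2003-04-06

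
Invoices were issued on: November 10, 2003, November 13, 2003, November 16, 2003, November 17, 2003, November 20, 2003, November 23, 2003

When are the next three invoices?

Gaps: 3, 3, 1, 3, 3 days — not constant, but cyclic with period 3.
The events fall on every Monday, Thursday and Sunday.
The following Monday is November 24, 2003.
Next Thursday: November 27, 2003.
Next Sunday: November 30, 2003.

November 24, 2003; November 27, 2003; November 30, 2003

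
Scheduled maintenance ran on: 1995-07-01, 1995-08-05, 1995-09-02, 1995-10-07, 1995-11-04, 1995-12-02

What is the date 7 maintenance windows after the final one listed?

Gaps: 35, 28, 35, 28, 28 days — a mix of 28 and 35. Every date is a Saturday.
Each is the 1st Saturday of its month.
1st Saturday of January 1996: 1996-01-06.
1st Saturday of February 1996: 1996-02-03.
March 1996 — 1st Saturday is 1996-03-02.
April 1996 — 1st Saturday is 1996-04-06.
May 1996 — 1st Saturday is 1996-05-04.
June 1996 — 1st Saturday is 1996-06-01.
1st Saturday of July 1996: 1996-07-06.

1996-07-06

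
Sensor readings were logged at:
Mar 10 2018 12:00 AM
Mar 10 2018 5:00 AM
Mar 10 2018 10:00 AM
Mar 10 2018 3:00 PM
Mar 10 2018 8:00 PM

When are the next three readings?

Spacing: 5, 5, 5, 5 h — constant 5 h.
Mar 10 2018 8:00 PM + 5 h = Mar 11 2018 1:00 AM.
Mar 11 2018 1:00 AM + 5 h = Mar 11 2018 6:00 AM.
Mar 11 2018 6:00 AM + 5 h = Mar 11 2018 11:00 AM.

Mar 11 2018 1:00 AM, Mar 11 2018 6:00 AM, Mar 11 2018 11:00 AM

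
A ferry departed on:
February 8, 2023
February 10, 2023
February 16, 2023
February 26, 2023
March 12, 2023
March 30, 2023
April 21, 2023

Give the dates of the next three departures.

The spacing grows by 4 each time: 2, 6, 10, 14, 18, 22 days.
Next gap: 26 days. April 21, 2023 + 26 days = May 17, 2023.
Next gap: 30 days. May 17, 2023 + 30 days = June 16, 2023.
Next gap: 34 days. June 16, 2023 + 34 days = July 20, 2023.

May 17, 2023; June 16, 2023; July 20, 2023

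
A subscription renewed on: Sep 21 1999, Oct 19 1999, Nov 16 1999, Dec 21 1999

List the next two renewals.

All dates are Tuesdays, 28, 28, 35 days apart.
Specifically, the 3rd Tuesday of each month.
January 2000 — 3rd Tuesday is Jan 18 2000.
3rd Tuesday of February 2000: Feb 15 2000.

Jan 18 2000, Feb 15 2000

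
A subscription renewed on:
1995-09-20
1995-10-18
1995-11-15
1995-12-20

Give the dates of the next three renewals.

1996-01-17, 1996-02-21, 1996-03-20

Gaps: 28, 28, 35 days — a mix of 28 and 35. Every date is a Wednesday.
Each is the 3rd Wednesday of its month.
January 1996 — 3rd Wednesday is 1996-01-17.
3rd Wednesday of February 1996: 1996-02-21.
March 1996 — 3rd Wednesday is 1996-03-20.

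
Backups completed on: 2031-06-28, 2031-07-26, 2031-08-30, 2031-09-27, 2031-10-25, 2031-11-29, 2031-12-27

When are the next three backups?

2032-01-31, 2032-02-28, 2032-03-27

Every date is a Saturday; gaps 28, 35, 28, 28, 35, 28 days.
Each is the last Saturday of its month (at least one falls on the 29th or later, ruling out '4th Saturday').
Last Saturday of January 2032: 2032-01-31.
Last Saturday of February 2032: 2032-02-28.
March 2032 ends with Saturday 2032-03-27.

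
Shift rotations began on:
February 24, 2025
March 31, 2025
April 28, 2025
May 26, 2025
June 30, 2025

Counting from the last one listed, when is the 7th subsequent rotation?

All Mondays; the gaps (35, 28, 28, 35) vary with month length.
This is the last Monday of each month.
July 2025 ends with Monday July 28, 2025.
Last Monday of August 2025: August 25, 2025.
Last Monday of September 2025: September 29, 2025.
October 2025 ends with Monday October 27, 2025.
Last Monday of November 2025: November 24, 2025.
December 2025 ends with Monday December 29, 2025.
January 2026 ends with Monday January 26, 2026.

January 26, 2026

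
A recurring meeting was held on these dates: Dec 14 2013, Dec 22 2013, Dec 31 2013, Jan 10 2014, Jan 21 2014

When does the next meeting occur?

Feb 2 2014

Intervals are 8, 9, 10, 11 days — an arithmetic progression with common difference 1.
Next gap: 12 days. Jan 21 2014 + 12 days = Feb 2 2014.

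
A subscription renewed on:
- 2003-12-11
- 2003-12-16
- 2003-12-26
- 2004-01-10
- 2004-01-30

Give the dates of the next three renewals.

Gaps: 5, 10, 15, 20 days — each gap is 5 larger than the previous one.
Next gap: 25 days. 2004-01-30 + 25 days = 2004-02-24.
Next gap: 30 days. 2004-02-24 + 30 days = 2004-03-25.
Next gap: 35 days. 2004-03-25 + 35 days = 2004-04-29.

2004-02-24, 2004-03-25, 2004-04-29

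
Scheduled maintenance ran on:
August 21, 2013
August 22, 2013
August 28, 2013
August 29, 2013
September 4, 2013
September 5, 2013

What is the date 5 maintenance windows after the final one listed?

The gap pattern 1, 6, 1, 6, 1 repeats every 2 events.
These are the Wednesdays and Thursdays of each week.
Next Wednesday: September 11, 2013.
Next Thursday: September 12, 2013.
Next Wednesday: September 18, 2013.
Next Thursday: September 19, 2013.
The following Wednesday is September 25, 2013.

September 25, 2013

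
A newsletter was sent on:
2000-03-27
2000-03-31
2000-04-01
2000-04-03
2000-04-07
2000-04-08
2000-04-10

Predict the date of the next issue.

Every event lands on a Monday or Friday or Saturday (gaps cycle 4, 1, 2, 4, 1, 2).
So the schedule is: every Monday, Friday and Saturday.
The following Friday is 2000-04-14.

2000-04-14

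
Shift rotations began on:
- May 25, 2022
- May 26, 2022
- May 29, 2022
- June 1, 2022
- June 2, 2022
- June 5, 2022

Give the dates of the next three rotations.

Gaps: 1, 3, 3, 1, 3 days — not constant, but cyclic with period 3.
The events fall on every Wednesday, Thursday and Sunday.
Next Wednesday: June 8, 2022.
Next Thursday: June 9, 2022.
The following Sunday is June 12, 2022.

June 8, 2022; June 9, 2022; June 12, 2022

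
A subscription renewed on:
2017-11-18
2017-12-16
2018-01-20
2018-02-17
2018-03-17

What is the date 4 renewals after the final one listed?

2018-07-21

All dates are Saturdays, 28, 35, 28, 28 days apart.
Specifically, the 3rd Saturday of each month.
April 2018 — 3rd Saturday is 2018-04-21.
May 2018 — 3rd Saturday is 2018-05-19.
3rd Saturday of June 2018: 2018-06-16.
July 2018 — 3rd Saturday is 2018-07-21.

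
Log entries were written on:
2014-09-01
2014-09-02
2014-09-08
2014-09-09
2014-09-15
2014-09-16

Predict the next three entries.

2014-09-22, 2014-09-23, 2014-09-29

Gaps: 1, 6, 1, 6, 1 days — not constant, but cyclic with period 2.
The events fall on every Monday and Tuesday.
Next Monday: 2014-09-22.
The following Tuesday is 2014-09-23.
Next Monday: 2014-09-29.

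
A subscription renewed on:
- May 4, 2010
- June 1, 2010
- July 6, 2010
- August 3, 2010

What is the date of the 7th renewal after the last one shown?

These are Tuesdays at 28- or 35-day spacing (28, 35, 28).
The pattern: 1st Tuesday of the month.
September 2010 — 1st Tuesday is September 7, 2010.
October 2010 — 1st Tuesday is October 5, 2010.
1st Tuesday of November 2010: November 2, 2010.
1st Tuesday of December 2010: December 7, 2010.
January 2011 — 1st Tuesday is January 4, 2011.
February 2011 — 1st Tuesday is February 1, 2011.
1st Tuesday of March 2011: March 1, 2011.

March 1, 2011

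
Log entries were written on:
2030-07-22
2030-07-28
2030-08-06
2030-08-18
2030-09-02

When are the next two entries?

2030-09-20, 2030-10-11

The spacing grows by 3 each time: 6, 9, 12, 15 days.
Next gap: 18 days. 2030-09-02 + 18 days = 2030-09-20.
Next gap: 21 days. 2030-09-20 + 21 days = 2030-10-11.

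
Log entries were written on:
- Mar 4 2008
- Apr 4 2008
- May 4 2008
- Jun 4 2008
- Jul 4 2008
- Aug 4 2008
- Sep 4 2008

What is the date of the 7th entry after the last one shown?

Apr 4 2009

Each date is the 4th; the gaps (31, 30, 31, 30, 31, 31) track the month lengths.
The rule is the 4th of each month.
Next: October 2008 → Oct 4 2008.
November 2008: Nov 4 2008.
Next: December 2008 → Dec 4 2008.
Next: January 2009 → Jan 4 2009.
February 2009: Feb 4 2009.
March 2009: Mar 4 2009.
April 2009: Apr 4 2009.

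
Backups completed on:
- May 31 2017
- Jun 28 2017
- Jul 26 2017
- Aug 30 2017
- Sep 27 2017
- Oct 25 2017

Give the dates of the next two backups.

These are Wednesdays with 28, 28, 35, 28, 28-day gaps.
Each is the final Wednesday of its month — May 31 2017 is past the 28th, so '4th Wednesday' doesn't fit.
Last Wednesday of November 2017: Nov 29 2017.
Last Wednesday of December 2017: Dec 27 2017.

Nov 29 2017, Dec 27 2017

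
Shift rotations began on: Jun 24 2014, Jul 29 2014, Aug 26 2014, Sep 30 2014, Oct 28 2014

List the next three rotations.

These are Tuesdays with 35, 28, 35, 28-day gaps.
Each is the final Tuesday of its month — Jul 29 2014 is past the 28th, so '4th Tuesday' doesn't fit.
November 2014 ends with Tuesday Nov 25 2014.
Last Tuesday of December 2014: Dec 30 2014.
Last Tuesday of January 2015: Jan 27 2015.

Nov 25 2014, Dec 30 2014, Jan 27 2015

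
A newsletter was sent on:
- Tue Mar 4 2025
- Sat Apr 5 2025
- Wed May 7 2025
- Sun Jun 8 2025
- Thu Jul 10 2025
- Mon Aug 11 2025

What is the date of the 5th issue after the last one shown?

Every event comes 32 days after the last (32, 32, 32, 32, 32).
Mon Aug 11 2025 + 32 days = Fri Sep 12 2025.
Fri Sep 12 2025 + 32 days = Tue Oct 14 2025.
Tue Oct 14 2025 + 32 days = Sat Nov 15 2025.
Sat Nov 15 2025 + 32 days = Wed Dec 17 2025.
Wed Dec 17 2025 + 32 days = Sun Jan 18 2026.

Sun Jan 18 2026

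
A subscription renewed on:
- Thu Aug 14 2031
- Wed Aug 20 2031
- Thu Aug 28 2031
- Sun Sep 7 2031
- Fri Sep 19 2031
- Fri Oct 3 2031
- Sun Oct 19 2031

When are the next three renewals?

Intervals are 6, 8, 10, 12, 14, 16 days — an arithmetic progression with common difference 2.
Next gap: 18 days. Sun Oct 19 2031 + 18 days = Thu Nov 6 2031.
Next gap: 20 days. Thu Nov 6 2031 + 20 days = Wed Nov 26 2031.
Next gap: 22 days. Wed Nov 26 2031 + 22 days = Thu Dec 18 2031.

Thu Nov 6 2031, Wed Nov 26 2031, Thu Dec 18 2031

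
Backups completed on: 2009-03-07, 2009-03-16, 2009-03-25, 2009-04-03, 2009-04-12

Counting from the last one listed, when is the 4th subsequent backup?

2009-05-18

Gaps between consecutive events: 9, 9, 9, 9 days — a constant 9-day interval.
2009-04-12 + 9 days = 2009-04-21.
2009-04-21 + 9 days = 2009-04-30.
2009-04-30 + 9 days = 2009-05-09.
2009-05-09 + 9 days = 2009-05-18.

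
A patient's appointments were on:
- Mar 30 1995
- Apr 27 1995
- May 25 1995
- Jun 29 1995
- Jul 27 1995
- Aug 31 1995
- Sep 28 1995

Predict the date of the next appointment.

These are Thursdays with 28, 28, 35, 28, 35, 28-day gaps.
Each is the final Thursday of its month — Mar 30 1995 is past the 28th, so '4th Thursday' doesn't fit.
Last Thursday of October 1995: Oct 26 1995.

Oct 26 1995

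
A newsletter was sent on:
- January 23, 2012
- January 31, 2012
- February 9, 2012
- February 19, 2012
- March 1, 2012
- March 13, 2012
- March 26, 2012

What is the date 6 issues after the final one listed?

Intervals are 8, 9, 10, 11, 12, 13 days — an arithmetic progression with common difference 1.
Next gap: 14 days. March 26, 2012 + 14 days = April 9, 2012.
Next gap: 15 days. April 9, 2012 + 15 days = April 24, 2012.
Next gap: 16 days. April 24, 2012 + 16 days = May 10, 2012.
Next gap: 17 days. May 10, 2012 + 17 days = May 27, 2012.
Next gap: 18 days. May 27, 2012 + 18 days = June 14, 2012.
Next gap: 19 days. June 14, 2012 + 19 days = July 3, 2012.

July 3, 2012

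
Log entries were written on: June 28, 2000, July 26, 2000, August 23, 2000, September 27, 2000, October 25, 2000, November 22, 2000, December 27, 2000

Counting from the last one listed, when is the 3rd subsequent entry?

March 28, 2001

Gaps: 28, 28, 35, 28, 28, 35 days — a mix of 28 and 35. Every date is a Wednesday.
Each is the 4th Wednesday of its month.
4th Wednesday of January 2001: January 24, 2001.
February 2001 — 4th Wednesday is February 28, 2001.
March 2001 — 4th Wednesday is March 28, 2001.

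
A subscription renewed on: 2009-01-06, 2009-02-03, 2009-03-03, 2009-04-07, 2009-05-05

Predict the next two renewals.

These are Tuesdays at 28- or 35-day spacing (28, 28, 35, 28).
The pattern: 1st Tuesday of the month.
June 2009 — 1st Tuesday is 2009-06-02.
July 2009 — 1st Tuesday is 2009-07-07.

2009-06-02, 2009-07-07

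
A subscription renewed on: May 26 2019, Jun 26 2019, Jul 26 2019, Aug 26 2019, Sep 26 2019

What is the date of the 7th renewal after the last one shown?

Gaps: 31, 30, 31, 31 days — not constant. Every event is on the 26th of the month.
Pattern: the 26th of each month.
Next: October 2019 → Oct 26 2019.
November 2019: Nov 26 2019.
December 2019: Dec 26 2019.
January 2020: Jan 26 2020.
Next: February 2020 → Feb 26 2020.
March 2020: Mar 26 2020.
April 2020: Apr 26 2020.

Apr 26 2020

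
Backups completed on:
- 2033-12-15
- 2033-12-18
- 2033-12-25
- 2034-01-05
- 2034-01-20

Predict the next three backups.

2034-02-08, 2034-03-03, 2034-03-30

Intervals are 3, 7, 11, 15 days — an arithmetic progression with common difference 4.
Next gap: 19 days. 2034-01-20 + 19 days = 2034-02-08.
Next gap: 23 days. 2034-02-08 + 23 days = 2034-03-03.
Next gap: 27 days. 2034-03-03 + 27 days = 2034-03-30.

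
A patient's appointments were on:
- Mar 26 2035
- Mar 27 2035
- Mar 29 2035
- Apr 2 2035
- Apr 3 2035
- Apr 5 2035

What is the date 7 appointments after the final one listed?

Apr 23 2035

The gap pattern 1, 2, 4, 1, 2 repeats every 3 events.
These are the Mondays, Tuesdays and Thursdays of each week.
Next Monday: Apr 9 2035.
The following Tuesday is Apr 10 2035.
Next Thursday: Apr 12 2035.
Next Monday: Apr 16 2035.
Next Tuesday: Apr 17 2035.
The following Thursday is Apr 19 2035.
The following Monday is Apr 23 2035.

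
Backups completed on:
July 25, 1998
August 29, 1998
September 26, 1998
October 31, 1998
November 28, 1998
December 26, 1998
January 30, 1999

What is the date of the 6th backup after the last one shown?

July 31, 1999

All Saturdays; the gaps (35, 28, 35, 28, 28, 35) vary with month length.
This is the last Saturday of each month.
February 1999 ends with Saturday February 27, 1999.
Last Saturday of March 1999: March 27, 1999.
Last Saturday of April 1999: April 24, 1999.
May 1999 ends with Saturday May 29, 1999.
June 1999 ends with Saturday June 26, 1999.
July 1999 ends with Saturday July 31, 1999.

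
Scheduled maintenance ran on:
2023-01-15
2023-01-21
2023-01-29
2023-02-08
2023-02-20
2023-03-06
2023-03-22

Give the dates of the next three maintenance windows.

Intervals are 6, 8, 10, 12, 14, 16 days — an arithmetic progression with common difference 2.
Next gap: 18 days. 2023-03-22 + 18 days = 2023-04-09.
Next gap: 20 days. 2023-04-09 + 20 days = 2023-04-29.
Next gap: 22 days. 2023-04-29 + 22 days = 2023-05-21.

2023-04-09, 2023-04-29, 2023-05-21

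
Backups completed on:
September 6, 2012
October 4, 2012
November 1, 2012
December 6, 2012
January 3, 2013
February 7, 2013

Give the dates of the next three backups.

March 7, 2013; April 4, 2013; May 2, 2013

All dates are Thursdays, 28, 28, 35, 28, 35 days apart.
Specifically, the 1st Thursday of each month.
March 2013 — 1st Thursday is March 7, 2013.
1st Thursday of April 2013: April 4, 2013.
1st Thursday of May 2013: May 2, 2013.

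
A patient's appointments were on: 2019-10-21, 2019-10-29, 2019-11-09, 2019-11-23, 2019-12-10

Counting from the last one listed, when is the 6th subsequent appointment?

The spacing grows by 3 each time: 8, 11, 14, 17 days.
Next gap: 20 days. 2019-12-10 + 20 days = 2019-12-30.
Next gap: 23 days. 2019-12-30 + 23 days = 2020-01-22.
Next gap: 26 days. 2020-01-22 + 26 days = 2020-02-17.
Next gap: 29 days. 2020-02-17 + 29 days = 2020-03-17.
Next gap: 32 days. 2020-03-17 + 32 days = 2020-04-18.
Next gap: 35 days. 2020-04-18 + 35 days = 2020-05-23.

2020-05-23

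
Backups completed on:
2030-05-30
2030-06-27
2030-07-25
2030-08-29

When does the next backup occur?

These are Thursdays with 28, 28, 35-day gaps.
Each is the final Thursday of its month — 2030-05-30 is past the 28th, so '4th Thursday' doesn't fit.
Last Thursday of September 2030: 2030-09-26.

2030-09-26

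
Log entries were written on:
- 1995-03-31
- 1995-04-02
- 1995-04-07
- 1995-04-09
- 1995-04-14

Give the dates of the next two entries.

Gaps: 2, 5, 2, 5 days — not constant, but cyclic with period 2.
The events fall on every Friday and Sunday.
The following Sunday is 1995-04-16.
The following Friday is 1995-04-21.

1995-04-16, 1995-04-21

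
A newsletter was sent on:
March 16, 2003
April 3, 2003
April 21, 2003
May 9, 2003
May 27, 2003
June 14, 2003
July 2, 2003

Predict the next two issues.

The spacing is 18, 18, 18, 18, 18, 18 days — always 18 days.
July 2, 2003 + 18 days = July 20, 2003.
July 20, 2003 + 18 days = August 7, 2003.

July 20, 2003; August 7, 2003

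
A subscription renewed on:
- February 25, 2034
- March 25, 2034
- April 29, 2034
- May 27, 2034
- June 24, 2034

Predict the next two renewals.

July 29, 2034; August 26, 2034

These are Saturdays with 28, 35, 28, 28-day gaps.
Each is the final Saturday of its month — April 29, 2034 is past the 28th, so '4th Saturday' doesn't fit.
Last Saturday of July 2034: July 29, 2034.
Last Saturday of August 2034: August 26, 2034.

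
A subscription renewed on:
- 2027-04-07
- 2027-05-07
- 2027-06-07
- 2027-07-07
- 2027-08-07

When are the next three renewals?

Gaps: 30, 31, 30, 31 days — not constant. Every event is on the 7th of the month.
Pattern: the 7th of each month.
September 2027: 2027-09-07.
Next: October 2027 → 2027-10-07.
November 2027: 2027-11-07.

2027-09-07, 2027-10-07, 2027-11-07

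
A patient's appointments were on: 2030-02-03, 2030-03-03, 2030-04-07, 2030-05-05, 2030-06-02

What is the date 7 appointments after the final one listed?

2031-01-05

These are Sundays at 28- or 35-day spacing (28, 35, 28, 28).
The pattern: 1st Sunday of the month.
1st Sunday of July 2030: 2030-07-07.
1st Sunday of August 2030: 2030-08-04.
September 2030 — 1st Sunday is 2030-09-01.
October 2030 — 1st Sunday is 2030-10-06.
1st Sunday of November 2030: 2030-11-03.
1st Sunday of December 2030: 2030-12-01.
January 2031 — 1st Sunday is 2031-01-05.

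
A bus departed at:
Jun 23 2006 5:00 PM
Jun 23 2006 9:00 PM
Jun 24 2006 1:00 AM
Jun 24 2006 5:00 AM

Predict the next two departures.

Spacing: 4, 4, 4 h — constant 4 h.
Jun 24 2006 5:00 AM + 4 h = Jun 24 2006 9:00 AM.
Jun 24 2006 9:00 AM + 4 h = Jun 24 2006 1:00 PM.

Jun 24 2006 9:00 AM, Jun 24 2006 1:00 PM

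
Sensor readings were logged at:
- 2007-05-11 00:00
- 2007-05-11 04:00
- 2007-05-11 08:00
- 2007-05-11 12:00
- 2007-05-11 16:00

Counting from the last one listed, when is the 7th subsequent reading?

2007-05-12 20:00

Gaps: 4, 4, 4, 4 hours — each event is 4 hours after the previous one.
2007-05-11 16:00 + 4 h = 2007-05-11 20:00.
2007-05-11 20:00 + 4 h = 2007-05-12 00:00.
2007-05-12 00:00 + 4 h = 2007-05-12 04:00.
2007-05-12 04:00 + 4 h = 2007-05-12 08:00.
2007-05-12 08:00 + 4 h = 2007-05-12 12:00.
2007-05-12 12:00 + 4 h = 2007-05-12 16:00.
2007-05-12 16:00 + 4 h = 2007-05-12 20:00.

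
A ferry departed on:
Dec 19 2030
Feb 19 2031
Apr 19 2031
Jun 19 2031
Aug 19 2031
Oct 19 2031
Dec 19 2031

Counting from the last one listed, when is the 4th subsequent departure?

The day-of-month is always 19 (62, 59, 61, 61, 61, 61 days between events).
So this recurs on the 19th of every 2 months.
Next: February 2032 → Feb 19 2032.
April 2032: Apr 19 2032.
June 2032: Jun 19 2032.
Next: August 2032 → Aug 19 2032.

Aug 19 2032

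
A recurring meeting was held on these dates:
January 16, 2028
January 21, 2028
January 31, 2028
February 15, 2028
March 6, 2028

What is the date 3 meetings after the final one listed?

The spacing grows by 5 each time: 5, 10, 15, 20 days.
Next gap: 25 days. March 6, 2028 + 25 days = March 31, 2028.
Next gap: 30 days. March 31, 2028 + 30 days = April 30, 2028.
Next gap: 35 days. April 30, 2028 + 35 days = June 4, 2028.

June 4, 2028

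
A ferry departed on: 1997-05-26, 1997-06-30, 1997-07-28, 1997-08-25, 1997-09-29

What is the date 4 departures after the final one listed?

Every date is a Monday; gaps 35, 28, 28, 35 days.
Each is the last Monday of its month (at least one falls on the 29th or later, ruling out '4th Monday').
October 1997 ends with Monday 1997-10-27.
Last Monday of November 1997: 1997-11-24.
December 1997 ends with Monday 1997-12-29.
Last Monday of January 1998: 1998-01-26.

1998-01-26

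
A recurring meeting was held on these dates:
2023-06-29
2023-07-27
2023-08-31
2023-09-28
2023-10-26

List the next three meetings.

These are Thursdays with 28, 35, 28, 28-day gaps.
Each is the final Thursday of its month — 2023-06-29 is past the 28th, so '4th Thursday' doesn't fit.
November 2023 ends with Thursday 2023-11-30.
Last Thursday of December 2023: 2023-12-28.
January 2024 ends with Thursday 2024-01-25.

2023-11-30, 2023-12-28, 2024-01-25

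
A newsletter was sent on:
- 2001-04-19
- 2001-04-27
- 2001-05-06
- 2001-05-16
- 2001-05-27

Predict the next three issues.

Intervals are 8, 9, 10, 11 days — an arithmetic progression with common difference 1.
Next gap: 12 days. 2001-05-27 + 12 days = 2001-06-08.
Next gap: 13 days. 2001-06-08 + 13 days = 2001-06-21.
Next gap: 14 days. 2001-06-21 + 14 days = 2001-07-05.

2001-06-08, 2001-06-21, 2001-07-05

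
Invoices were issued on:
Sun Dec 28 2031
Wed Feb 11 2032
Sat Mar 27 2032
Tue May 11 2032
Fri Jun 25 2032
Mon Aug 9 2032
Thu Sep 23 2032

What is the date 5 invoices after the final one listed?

Fri May 6 2033

Gaps between consecutive events: 45, 45, 45, 45, 45, 45 days — a constant 45-day interval.
Thu Sep 23 2032 + 45 days = Sun Nov 7 2032.
Sun Nov 7 2032 + 45 days = Wed Dec 22 2032.
Wed Dec 22 2032 + 45 days = Sat Feb 5 2033.
Sat Feb 5 2033 + 45 days = Tue Mar 22 2033.
Tue Mar 22 2033 + 45 days = Fri May 6 2033.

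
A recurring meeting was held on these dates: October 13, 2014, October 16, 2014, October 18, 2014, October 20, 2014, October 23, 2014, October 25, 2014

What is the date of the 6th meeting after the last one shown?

November 8, 2014

Gaps: 3, 2, 2, 3, 2 days — not constant, but cyclic with period 3.
The events fall on every Monday, Thursday and Saturday.
The following Monday is October 27, 2014.
The following Thursday is October 30, 2014.
Next Saturday: November 1, 2014.
The following Monday is November 3, 2014.
Next Thursday: November 6, 2014.
Next Saturday: November 8, 2014.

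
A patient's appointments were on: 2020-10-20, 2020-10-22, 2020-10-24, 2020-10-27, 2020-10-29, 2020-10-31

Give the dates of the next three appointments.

Every event lands on a Tuesday or Thursday or Saturday (gaps cycle 2, 2, 3, 2, 2).
So the schedule is: every Tuesday, Thursday and Saturday.
The following Tuesday is 2020-11-03.
The following Thursday is 2020-11-05.
Next Saturday: 2020-11-07.

2020-11-03, 2020-11-05, 2020-11-07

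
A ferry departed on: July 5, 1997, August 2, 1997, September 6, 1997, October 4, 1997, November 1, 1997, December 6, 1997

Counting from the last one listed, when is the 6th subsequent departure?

June 6, 1998

Gaps: 28, 35, 28, 28, 35 days — a mix of 28 and 35. Every date is a Saturday.
Each is the 1st Saturday of its month.
1st Saturday of January 1998: January 3, 1998.
1st Saturday of February 1998: February 7, 1998.
March 1998 — 1st Saturday is March 7, 1998.
1st Saturday of April 1998: April 4, 1998.
1st Saturday of May 1998: May 2, 1998.
June 1998 — 1st Saturday is June 6, 1998.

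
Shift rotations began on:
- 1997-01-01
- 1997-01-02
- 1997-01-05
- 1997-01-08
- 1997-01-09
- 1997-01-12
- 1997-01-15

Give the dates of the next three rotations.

1997-01-16, 1997-01-19, 1997-01-22

Gaps: 1, 3, 3, 1, 3, 3 days — not constant, but cyclic with period 3.
The events fall on every Wednesday, Thursday and Sunday.
The following Thursday is 1997-01-16.
The following Sunday is 1997-01-19.
The following Wednesday is 1997-01-22.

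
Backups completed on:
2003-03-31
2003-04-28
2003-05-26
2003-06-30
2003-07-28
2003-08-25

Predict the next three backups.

These are Mondays with 28, 28, 35, 28, 28-day gaps.
Each is the final Monday of its month — 2003-03-31 is past the 28th, so '4th Monday' doesn't fit.
September 2003 ends with Monday 2003-09-29.
October 2003 ends with Monday 2003-10-27.
Last Monday of November 2003: 2003-11-24.

2003-09-29, 2003-10-27, 2003-11-24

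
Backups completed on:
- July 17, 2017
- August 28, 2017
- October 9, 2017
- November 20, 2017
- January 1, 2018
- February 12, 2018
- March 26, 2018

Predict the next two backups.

Gaps between consecutive events: 42, 42, 42, 42, 42, 42 days — a constant 42-day interval.
March 26, 2018 + 42 days = May 7, 2018.
May 7, 2018 + 42 days = June 18, 2018.

May 7, 2018; June 18, 2018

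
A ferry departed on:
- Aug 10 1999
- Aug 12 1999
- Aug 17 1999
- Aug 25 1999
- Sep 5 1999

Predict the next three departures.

Sep 19 1999, Oct 6 1999, Oct 26 1999

Gaps: 2, 5, 8, 11 days — each gap is 3 larger than the previous one.
Next gap: 14 days. Sep 5 1999 + 14 days = Sep 19 1999.
Next gap: 17 days. Sep 19 1999 + 17 days = Oct 6 1999.
Next gap: 20 days. Oct 6 1999 + 20 days = Oct 26 1999.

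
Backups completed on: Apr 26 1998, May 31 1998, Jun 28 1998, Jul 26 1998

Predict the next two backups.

All Sundays; the gaps (35, 28, 28) vary with month length.
This is the last Sunday of each month.
August 1998 ends with Sunday Aug 30 1998.
September 1998 ends with Sunday Sep 27 1998.

Aug 30 1998, Sep 27 1998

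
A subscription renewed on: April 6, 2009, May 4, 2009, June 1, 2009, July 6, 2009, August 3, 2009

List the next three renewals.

Gaps: 28, 28, 35, 28 days — a mix of 28 and 35. Every date is a Monday.
Each is the 1st Monday of its month.
1st Monday of September 2009: September 7, 2009.
October 2009 — 1st Monday is October 5, 2009.
November 2009 — 1st Monday is November 2, 2009.

September 7, 2009; October 5, 2009; November 2, 2009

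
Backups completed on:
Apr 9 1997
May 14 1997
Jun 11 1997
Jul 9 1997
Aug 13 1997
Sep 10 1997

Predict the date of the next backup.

Oct 8 1997

All dates are Wednesdays, 35, 28, 28, 35, 28 days apart.
Specifically, the 2nd Wednesday of each month.
October 1997 — 2nd Wednesday is Oct 8 1997.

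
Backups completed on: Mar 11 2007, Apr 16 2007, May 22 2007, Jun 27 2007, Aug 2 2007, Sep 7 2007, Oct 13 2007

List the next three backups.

The spacing is 36, 36, 36, 36, 36, 36 days — always 36 days.
Oct 13 2007 + 36 days = Nov 18 2007.
Nov 18 2007 + 36 days = Dec 24 2007.
Dec 24 2007 + 36 days = Jan 29 2008.

Nov 18 2007, Dec 24 2007, Jan 29 2008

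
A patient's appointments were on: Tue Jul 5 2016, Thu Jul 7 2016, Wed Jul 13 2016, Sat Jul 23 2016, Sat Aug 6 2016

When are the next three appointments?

Gaps: 2, 6, 10, 14 days — each gap is 4 larger than the previous one.
Next gap: 18 days. Sat Aug 6 2016 + 18 days = Wed Aug 24 2016.
Next gap: 22 days. Wed Aug 24 2016 + 22 days = Thu Sep 15 2016.
Next gap: 26 days. Thu Sep 15 2016 + 26 days = Tue Oct 11 2016.

Wed Aug 24 2016, Thu Sep 15 2016, Tue Oct 11 2016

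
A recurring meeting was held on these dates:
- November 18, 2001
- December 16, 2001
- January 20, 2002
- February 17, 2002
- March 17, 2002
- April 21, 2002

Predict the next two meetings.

May 19, 2002; June 16, 2002

These are Sundays at 28- or 35-day spacing (28, 35, 28, 28, 35).
The pattern: 3rd Sunday of the month.
3rd Sunday of May 2002: May 19, 2002.
3rd Sunday of June 2002: June 16, 2002.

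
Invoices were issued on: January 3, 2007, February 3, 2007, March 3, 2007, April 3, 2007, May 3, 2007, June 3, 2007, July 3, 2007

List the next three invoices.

The day-of-month is always 3 (31, 28, 31, 30, 31, 30 days between events).
So this recurs on the 3rd of each month.
August 2007: August 3, 2007.
September 2007: September 3, 2007.
October 2007: October 3, 2007.

August 3, 2007; September 3, 2007; October 3, 2007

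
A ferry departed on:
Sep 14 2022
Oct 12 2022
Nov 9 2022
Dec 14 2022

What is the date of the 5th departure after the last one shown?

May 10 2023

All dates are Wednesdays, 28, 28, 35 days apart.
Specifically, the 2nd Wednesday of each month.
January 2023 — 2nd Wednesday is Jan 11 2023.
2nd Wednesday of February 2023: Feb 8 2023.
March 2023 — 2nd Wednesday is Mar 8 2023.
2nd Wednesday of April 2023: Apr 12 2023.
2nd Wednesday of May 2023: May 10 2023.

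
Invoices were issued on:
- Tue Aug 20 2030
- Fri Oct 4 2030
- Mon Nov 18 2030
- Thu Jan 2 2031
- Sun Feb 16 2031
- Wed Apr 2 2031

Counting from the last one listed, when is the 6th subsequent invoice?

Every event comes 45 days after the last (45, 45, 45, 45, 45).
Wed Apr 2 2031 + 45 days = Sat May 17 2031.
Sat May 17 2031 + 45 days = Tue Jul 1 2031.
Tue Jul 1 2031 + 45 days = Fri Aug 15 2031.
Fri Aug 15 2031 + 45 days = Mon Sep 29 2031.
Mon Sep 29 2031 + 45 days = Thu Nov 13 2031.
Thu Nov 13 2031 + 45 days = Sun Dec 28 2031.

Sun Dec 28 2031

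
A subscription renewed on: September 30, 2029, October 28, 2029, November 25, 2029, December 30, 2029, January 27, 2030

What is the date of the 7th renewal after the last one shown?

These are Sundays with 28, 28, 35, 28-day gaps.
Each is the final Sunday of its month — September 30, 2029 is past the 28th, so '4th Sunday' doesn't fit.
February 2030 ends with Sunday February 24, 2030.
March 2030 ends with Sunday March 31, 2030.
April 2030 ends with Sunday April 28, 2030.
Last Sunday of May 2030: May 26, 2030.
June 2030 ends with Sunday June 30, 2030.
Last Sunday of July 2030: July 28, 2030.
August 2030 ends with Sunday August 25, 2030.

August 25, 2030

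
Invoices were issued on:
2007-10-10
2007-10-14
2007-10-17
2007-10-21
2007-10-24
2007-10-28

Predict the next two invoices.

Every event lands on a Wednesday or Sunday (gaps cycle 4, 3, 4, 3, 4).
So the schedule is: every Wednesday and Sunday.
Next Wednesday: 2007-10-31.
Next Sunday: 2007-11-04.

2007-10-31, 2007-11-04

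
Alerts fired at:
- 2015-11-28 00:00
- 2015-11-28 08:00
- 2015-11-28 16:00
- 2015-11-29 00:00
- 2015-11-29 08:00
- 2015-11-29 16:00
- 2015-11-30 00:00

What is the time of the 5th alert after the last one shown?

2015-12-01 16:00

The interval is a steady 8 hours (8, 8, 8, 8, 8, 8).
2015-11-30 00:00 + 8 h = 2015-11-30 08:00.
2015-11-30 08:00 + 8 h = 2015-11-30 16:00.
2015-11-30 16:00 + 8 h = 2015-12-01 00:00.
2015-12-01 00:00 + 8 h = 2015-12-01 08:00.
2015-12-01 08:00 + 8 h = 2015-12-01 16:00.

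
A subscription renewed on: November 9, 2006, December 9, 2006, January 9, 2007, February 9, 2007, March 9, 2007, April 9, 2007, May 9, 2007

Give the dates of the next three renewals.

June 9, 2007; July 9, 2007; August 9, 2007

Each date is the 9th; the gaps (30, 31, 31, 28, 31, 30) track the month lengths.
The rule is the 9th of each month.
June 2007: June 9, 2007.
Next: July 2007 → July 9, 2007.
August 2007: August 9, 2007.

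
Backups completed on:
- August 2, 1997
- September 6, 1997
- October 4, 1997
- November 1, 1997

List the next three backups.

December 6, 1997; January 3, 1998; February 7, 1998

Gaps: 35, 28, 28 days — a mix of 28 and 35. Every date is a Saturday.
Each is the 1st Saturday of its month.
December 1997 — 1st Saturday is December 6, 1997.
1st Saturday of January 1998: January 3, 1998.
February 1998 — 1st Saturday is February 7, 1998.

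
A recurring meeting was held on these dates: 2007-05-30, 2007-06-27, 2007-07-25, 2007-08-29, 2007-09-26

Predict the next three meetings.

All Wednesdays; the gaps (28, 28, 35, 28) vary with month length.
This is the last Wednesday of each month.
Last Wednesday of October 2007: 2007-10-31.
November 2007 ends with Wednesday 2007-11-28.
December 2007 ends with Wednesday 2007-12-26.

2007-10-31, 2007-11-28, 2007-12-26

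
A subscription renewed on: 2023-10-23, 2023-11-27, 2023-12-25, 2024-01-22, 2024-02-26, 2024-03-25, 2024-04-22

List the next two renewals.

2024-05-27, 2024-06-24

These are Mondays at 28- or 35-day spacing (35, 28, 28, 35, 28, 28).
The pattern: 4th Monday of the month.
4th Monday of May 2024: 2024-05-27.
June 2024 — 4th Monday is 2024-06-24.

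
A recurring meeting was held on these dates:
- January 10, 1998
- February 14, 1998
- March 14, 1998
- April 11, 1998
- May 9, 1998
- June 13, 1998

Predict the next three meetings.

July 11, 1998; August 8, 1998; September 12, 1998

All dates are Saturdays, 35, 28, 28, 28, 35 days apart.
Specifically, the 2nd Saturday of each month.
2nd Saturday of July 1998: July 11, 1998.
2nd Saturday of August 1998: August 8, 1998.
2nd Saturday of September 1998: September 12, 1998.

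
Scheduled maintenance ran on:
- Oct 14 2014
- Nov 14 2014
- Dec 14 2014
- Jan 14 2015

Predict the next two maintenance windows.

Feb 14 2015, Mar 14 2015

Each date is the 14th; the gaps (31, 30, 31) track the month lengths.
The rule is the 14th of each month.
February 2015: Feb 14 2015.
March 2015: Mar 14 2015.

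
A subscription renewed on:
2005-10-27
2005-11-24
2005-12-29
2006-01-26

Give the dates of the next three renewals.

2006-02-23, 2006-03-30, 2006-04-27

Every date is a Thursday; gaps 28, 35, 28 days.
Each is the last Thursday of its month (at least one falls on the 29th or later, ruling out '4th Thursday').
February 2006 ends with Thursday 2006-02-23.
March 2006 ends with Thursday 2006-03-30.
April 2006 ends with Thursday 2006-04-27.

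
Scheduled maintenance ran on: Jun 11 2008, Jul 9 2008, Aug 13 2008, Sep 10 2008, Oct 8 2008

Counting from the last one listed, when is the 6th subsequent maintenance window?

These are Wednesdays at 28- or 35-day spacing (28, 35, 28, 28).
The pattern: 2nd Wednesday of the month.
2nd Wednesday of November 2008: Nov 12 2008.
December 2008 — 2nd Wednesday is Dec 10 2008.
January 2009 — 2nd Wednesday is Jan 14 2009.
February 2009 — 2nd Wednesday is Feb 11 2009.
2nd Wednesday of March 2009: Mar 11 2009.
2nd Wednesday of April 2009: Apr 8 2009.

Apr 8 2009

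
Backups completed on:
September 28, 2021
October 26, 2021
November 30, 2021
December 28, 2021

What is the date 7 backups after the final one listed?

All Tuesdays; the gaps (28, 35, 28) vary with month length.
This is the last Tuesday of each month.
Last Tuesday of January 2022: January 25, 2022.
February 2022 ends with Tuesday February 22, 2022.
Last Tuesday of March 2022: March 29, 2022.
April 2022 ends with Tuesday April 26, 2022.
Last Tuesday of May 2022: May 31, 2022.
Last Tuesday of June 2022: June 28, 2022.
July 2022 ends with Tuesday July 26, 2022.

July 26, 2022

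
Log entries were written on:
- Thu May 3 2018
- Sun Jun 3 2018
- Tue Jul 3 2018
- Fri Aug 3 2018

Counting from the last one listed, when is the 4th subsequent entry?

The day-of-month is always 3 (31, 30, 31 days between events).
So this recurs on the 3rd of each month.
September 2018: Mon Sep 3 2018.
Next: October 2018 → Wed Oct 3 2018.
November 2018: Sat Nov 3 2018.
December 2018: Mon Dec 3 2018.

Mon Dec 3 2018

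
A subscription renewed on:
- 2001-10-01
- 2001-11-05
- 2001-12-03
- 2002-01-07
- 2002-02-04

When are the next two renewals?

2002-03-04, 2002-04-01

All dates are Mondays, 35, 28, 35, 28 days apart.
Specifically, the 1st Monday of each month.
March 2002 — 1st Monday is 2002-03-04.
1st Monday of April 2002: 2002-04-01.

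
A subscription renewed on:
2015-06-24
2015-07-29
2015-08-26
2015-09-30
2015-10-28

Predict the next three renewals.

All Wednesdays; the gaps (35, 28, 35, 28) vary with month length.
This is the last Wednesday of each month.
Last Wednesday of November 2015: 2015-11-25.
Last Wednesday of December 2015: 2015-12-30.
January 2016 ends with Wednesday 2016-01-27.

2015-11-25, 2015-12-30, 2016-01-27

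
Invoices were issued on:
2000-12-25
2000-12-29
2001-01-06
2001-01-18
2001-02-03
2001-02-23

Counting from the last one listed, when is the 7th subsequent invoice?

2001-11-02

The spacing grows by 4 each time: 4, 8, 12, 16, 20 days.
Next gap: 24 days. 2001-02-23 + 24 days = 2001-03-19.
Next gap: 28 days. 2001-03-19 + 28 days = 2001-04-16.
Next gap: 32 days. 2001-04-16 + 32 days = 2001-05-18.
Next gap: 36 days. 2001-05-18 + 36 days = 2001-06-23.
Next gap: 40 days. 2001-06-23 + 40 days = 2001-08-02.
Next gap: 44 days. 2001-08-02 + 44 days = 2001-09-15.
Next gap: 48 days. 2001-09-15 + 48 days = 2001-11-02.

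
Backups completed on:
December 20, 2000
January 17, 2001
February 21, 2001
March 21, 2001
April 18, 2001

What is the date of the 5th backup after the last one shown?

September 19, 2001

These are Wednesdays at 28- or 35-day spacing (28, 35, 28, 28).
The pattern: 3rd Wednesday of the month.
3rd Wednesday of May 2001: May 16, 2001.
3rd Wednesday of June 2001: June 20, 2001.
July 2001 — 3rd Wednesday is July 18, 2001.
August 2001 — 3rd Wednesday is August 15, 2001.
September 2001 — 3rd Wednesday is September 19, 2001.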